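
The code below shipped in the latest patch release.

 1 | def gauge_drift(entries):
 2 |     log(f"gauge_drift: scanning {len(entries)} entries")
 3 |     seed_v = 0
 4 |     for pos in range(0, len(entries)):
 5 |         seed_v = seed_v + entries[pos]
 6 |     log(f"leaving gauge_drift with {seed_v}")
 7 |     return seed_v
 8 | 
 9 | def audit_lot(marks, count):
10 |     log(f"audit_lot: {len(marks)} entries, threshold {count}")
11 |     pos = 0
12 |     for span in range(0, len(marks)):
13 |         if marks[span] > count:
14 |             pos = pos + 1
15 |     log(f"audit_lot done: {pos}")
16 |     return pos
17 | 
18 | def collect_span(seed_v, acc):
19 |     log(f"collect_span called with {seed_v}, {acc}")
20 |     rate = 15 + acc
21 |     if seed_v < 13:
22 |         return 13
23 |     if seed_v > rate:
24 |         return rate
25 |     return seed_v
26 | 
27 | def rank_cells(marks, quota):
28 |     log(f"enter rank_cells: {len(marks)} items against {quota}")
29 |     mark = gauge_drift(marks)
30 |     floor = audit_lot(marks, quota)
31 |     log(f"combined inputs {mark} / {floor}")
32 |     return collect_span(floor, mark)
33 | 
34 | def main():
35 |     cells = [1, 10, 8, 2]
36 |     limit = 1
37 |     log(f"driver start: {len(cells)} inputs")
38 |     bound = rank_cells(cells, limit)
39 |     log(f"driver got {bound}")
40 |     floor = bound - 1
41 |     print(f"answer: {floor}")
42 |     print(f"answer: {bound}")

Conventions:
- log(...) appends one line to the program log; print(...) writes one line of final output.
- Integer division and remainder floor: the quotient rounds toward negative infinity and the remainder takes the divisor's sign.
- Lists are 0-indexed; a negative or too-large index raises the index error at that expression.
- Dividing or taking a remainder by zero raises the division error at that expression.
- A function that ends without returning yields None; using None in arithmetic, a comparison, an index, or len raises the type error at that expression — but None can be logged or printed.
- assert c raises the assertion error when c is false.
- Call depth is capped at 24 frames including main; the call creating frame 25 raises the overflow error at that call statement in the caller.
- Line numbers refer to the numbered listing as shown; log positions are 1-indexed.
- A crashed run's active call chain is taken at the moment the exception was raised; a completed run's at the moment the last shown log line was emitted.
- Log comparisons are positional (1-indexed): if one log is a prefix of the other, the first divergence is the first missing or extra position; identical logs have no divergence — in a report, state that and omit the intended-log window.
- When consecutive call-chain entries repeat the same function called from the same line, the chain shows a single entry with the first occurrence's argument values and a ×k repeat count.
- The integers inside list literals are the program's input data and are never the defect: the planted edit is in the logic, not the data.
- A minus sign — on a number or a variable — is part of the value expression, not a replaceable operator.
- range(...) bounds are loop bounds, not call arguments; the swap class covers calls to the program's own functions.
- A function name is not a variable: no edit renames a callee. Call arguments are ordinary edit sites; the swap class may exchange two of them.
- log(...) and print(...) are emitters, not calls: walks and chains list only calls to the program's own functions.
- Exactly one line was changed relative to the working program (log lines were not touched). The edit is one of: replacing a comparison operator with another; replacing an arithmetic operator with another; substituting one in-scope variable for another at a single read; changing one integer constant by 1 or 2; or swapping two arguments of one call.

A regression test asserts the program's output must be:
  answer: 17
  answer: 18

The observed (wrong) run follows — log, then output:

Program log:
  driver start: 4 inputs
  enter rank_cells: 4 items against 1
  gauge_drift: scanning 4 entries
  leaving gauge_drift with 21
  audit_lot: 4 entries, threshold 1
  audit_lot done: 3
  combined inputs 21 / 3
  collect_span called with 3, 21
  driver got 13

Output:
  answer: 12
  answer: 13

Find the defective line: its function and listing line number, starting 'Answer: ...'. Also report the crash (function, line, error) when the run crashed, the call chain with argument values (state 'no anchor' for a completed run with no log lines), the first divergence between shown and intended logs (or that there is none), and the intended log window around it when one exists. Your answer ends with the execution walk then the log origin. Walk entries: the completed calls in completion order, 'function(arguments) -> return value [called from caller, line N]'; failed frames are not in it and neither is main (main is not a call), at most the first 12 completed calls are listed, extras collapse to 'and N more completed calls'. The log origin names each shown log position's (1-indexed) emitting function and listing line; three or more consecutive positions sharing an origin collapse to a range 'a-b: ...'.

Answer: the defect is in rank_cells at line 32.
The tell: Position 8 is the first bad log line: 'collect_span called with 3, 21' should read 'collect_span called with 21, 3'.
Call chain: main.
First divergence: position 8 — the shown line 'collect_span called with 3, 21' should read 'collect_span called with 21, 3'.
Intended log window:
  6: audit_lot done: 3
  7: combined inputs 21 / 3
  8: collect_span called with 21, 3
  9: driver got 18
Execution walk:
  gauge_drift([1, 10, 8, 2]) -> 21  [called from rank_cells, line 29]
  audit_lot([1, 10, 8, 2], 1) -> 3  [called from rank_cells, line 30]
  collect_span(3, 21) -> 13  [called from rank_cells, line 32]
  rank_cells([1, 10, 8, 2], 1) -> 13  [called from main, line 38]
Log line origins:
  1: logged in main at line 37
  2: logged in rank_cells at line 28
  3: logged in gauge_drift at line 2
  4: logged in gauge_drift at line 6
  5: logged in audit_lot at line 10
  6: logged in audit_lot at line 15
  7: logged in rank_cells at line 31
  8: logged in collect_span at line 19
  9: logged in main at line 39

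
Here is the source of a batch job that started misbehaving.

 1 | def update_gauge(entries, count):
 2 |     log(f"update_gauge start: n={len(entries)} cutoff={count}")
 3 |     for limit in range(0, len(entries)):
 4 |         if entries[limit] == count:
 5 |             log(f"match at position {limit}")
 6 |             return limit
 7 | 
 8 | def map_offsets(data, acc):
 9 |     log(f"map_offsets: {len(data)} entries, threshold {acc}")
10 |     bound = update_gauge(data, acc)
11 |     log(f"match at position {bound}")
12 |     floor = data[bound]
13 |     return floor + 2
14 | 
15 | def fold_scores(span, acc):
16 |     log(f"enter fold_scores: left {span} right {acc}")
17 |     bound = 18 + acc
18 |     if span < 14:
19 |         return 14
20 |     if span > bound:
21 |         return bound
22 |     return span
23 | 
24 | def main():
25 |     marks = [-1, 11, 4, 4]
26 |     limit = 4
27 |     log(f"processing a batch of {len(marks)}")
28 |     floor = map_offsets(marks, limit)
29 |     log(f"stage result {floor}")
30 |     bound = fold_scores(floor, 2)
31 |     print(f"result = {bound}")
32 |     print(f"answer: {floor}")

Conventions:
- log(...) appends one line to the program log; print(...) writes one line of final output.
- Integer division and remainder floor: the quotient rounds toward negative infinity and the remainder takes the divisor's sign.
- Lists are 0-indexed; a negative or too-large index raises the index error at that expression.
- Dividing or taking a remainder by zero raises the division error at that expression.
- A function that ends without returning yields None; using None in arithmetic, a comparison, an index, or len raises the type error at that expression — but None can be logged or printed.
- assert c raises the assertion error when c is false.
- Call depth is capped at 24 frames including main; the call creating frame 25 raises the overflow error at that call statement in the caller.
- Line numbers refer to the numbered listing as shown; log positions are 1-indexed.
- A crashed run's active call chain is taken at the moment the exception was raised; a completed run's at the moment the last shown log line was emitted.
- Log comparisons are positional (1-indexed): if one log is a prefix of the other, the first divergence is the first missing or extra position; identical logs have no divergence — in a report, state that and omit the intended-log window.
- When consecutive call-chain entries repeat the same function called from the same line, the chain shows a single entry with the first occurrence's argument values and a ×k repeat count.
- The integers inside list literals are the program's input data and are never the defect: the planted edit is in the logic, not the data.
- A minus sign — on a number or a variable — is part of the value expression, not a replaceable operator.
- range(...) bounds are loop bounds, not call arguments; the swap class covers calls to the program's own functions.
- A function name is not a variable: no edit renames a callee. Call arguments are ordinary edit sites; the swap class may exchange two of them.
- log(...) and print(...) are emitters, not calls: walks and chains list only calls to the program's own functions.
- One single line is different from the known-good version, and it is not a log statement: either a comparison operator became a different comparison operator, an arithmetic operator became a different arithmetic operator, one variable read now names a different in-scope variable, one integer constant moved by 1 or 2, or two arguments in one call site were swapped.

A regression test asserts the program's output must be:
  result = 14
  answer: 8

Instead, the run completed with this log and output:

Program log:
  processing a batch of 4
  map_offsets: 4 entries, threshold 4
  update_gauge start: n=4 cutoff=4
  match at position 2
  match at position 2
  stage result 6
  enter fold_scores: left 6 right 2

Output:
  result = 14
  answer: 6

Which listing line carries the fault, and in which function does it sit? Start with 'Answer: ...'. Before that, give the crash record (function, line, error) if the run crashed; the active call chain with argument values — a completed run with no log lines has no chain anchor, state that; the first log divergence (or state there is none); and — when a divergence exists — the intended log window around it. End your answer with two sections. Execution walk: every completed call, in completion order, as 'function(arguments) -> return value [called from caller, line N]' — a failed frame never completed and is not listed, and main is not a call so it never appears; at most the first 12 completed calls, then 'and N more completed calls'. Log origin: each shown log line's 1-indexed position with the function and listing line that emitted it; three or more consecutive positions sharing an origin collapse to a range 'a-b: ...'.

Answer: the defect is in map_offsets at line 13.
Key observation: Log line 6 is where behavior first shows: 'stage result 6' appears instead of 'stage result 8'.
Call chain: main -> fold_scores(6, 2) (called at line 30).
First divergence: at position 6 the run shows 'stage result 6' where the working version logs 'stage result 8'.
Intended log window:
  4: match at position 2
  5: match at position 2
  6: stage result 8
  7: enter fold_scores: left 8 right 2
Execution walk:
  update_gauge([-1, 11, 4, 4], 4) -> 2  [called from map_offsets, line 10]
  map_offsets([-1, 11, 4, 4], 4) -> 6  [called from main, line 28]
  fold_scores(6, 2) -> 14  [called from main, line 30]
Origin of each log line:
  1: from main, line 27
  2: from map_offsets, line 9
  3: from update_gauge, line 2
  4: from update_gauge, line 5
  5: from map_offsets, line 11
  6: from main, line 29
  7: from fold_scores, line 16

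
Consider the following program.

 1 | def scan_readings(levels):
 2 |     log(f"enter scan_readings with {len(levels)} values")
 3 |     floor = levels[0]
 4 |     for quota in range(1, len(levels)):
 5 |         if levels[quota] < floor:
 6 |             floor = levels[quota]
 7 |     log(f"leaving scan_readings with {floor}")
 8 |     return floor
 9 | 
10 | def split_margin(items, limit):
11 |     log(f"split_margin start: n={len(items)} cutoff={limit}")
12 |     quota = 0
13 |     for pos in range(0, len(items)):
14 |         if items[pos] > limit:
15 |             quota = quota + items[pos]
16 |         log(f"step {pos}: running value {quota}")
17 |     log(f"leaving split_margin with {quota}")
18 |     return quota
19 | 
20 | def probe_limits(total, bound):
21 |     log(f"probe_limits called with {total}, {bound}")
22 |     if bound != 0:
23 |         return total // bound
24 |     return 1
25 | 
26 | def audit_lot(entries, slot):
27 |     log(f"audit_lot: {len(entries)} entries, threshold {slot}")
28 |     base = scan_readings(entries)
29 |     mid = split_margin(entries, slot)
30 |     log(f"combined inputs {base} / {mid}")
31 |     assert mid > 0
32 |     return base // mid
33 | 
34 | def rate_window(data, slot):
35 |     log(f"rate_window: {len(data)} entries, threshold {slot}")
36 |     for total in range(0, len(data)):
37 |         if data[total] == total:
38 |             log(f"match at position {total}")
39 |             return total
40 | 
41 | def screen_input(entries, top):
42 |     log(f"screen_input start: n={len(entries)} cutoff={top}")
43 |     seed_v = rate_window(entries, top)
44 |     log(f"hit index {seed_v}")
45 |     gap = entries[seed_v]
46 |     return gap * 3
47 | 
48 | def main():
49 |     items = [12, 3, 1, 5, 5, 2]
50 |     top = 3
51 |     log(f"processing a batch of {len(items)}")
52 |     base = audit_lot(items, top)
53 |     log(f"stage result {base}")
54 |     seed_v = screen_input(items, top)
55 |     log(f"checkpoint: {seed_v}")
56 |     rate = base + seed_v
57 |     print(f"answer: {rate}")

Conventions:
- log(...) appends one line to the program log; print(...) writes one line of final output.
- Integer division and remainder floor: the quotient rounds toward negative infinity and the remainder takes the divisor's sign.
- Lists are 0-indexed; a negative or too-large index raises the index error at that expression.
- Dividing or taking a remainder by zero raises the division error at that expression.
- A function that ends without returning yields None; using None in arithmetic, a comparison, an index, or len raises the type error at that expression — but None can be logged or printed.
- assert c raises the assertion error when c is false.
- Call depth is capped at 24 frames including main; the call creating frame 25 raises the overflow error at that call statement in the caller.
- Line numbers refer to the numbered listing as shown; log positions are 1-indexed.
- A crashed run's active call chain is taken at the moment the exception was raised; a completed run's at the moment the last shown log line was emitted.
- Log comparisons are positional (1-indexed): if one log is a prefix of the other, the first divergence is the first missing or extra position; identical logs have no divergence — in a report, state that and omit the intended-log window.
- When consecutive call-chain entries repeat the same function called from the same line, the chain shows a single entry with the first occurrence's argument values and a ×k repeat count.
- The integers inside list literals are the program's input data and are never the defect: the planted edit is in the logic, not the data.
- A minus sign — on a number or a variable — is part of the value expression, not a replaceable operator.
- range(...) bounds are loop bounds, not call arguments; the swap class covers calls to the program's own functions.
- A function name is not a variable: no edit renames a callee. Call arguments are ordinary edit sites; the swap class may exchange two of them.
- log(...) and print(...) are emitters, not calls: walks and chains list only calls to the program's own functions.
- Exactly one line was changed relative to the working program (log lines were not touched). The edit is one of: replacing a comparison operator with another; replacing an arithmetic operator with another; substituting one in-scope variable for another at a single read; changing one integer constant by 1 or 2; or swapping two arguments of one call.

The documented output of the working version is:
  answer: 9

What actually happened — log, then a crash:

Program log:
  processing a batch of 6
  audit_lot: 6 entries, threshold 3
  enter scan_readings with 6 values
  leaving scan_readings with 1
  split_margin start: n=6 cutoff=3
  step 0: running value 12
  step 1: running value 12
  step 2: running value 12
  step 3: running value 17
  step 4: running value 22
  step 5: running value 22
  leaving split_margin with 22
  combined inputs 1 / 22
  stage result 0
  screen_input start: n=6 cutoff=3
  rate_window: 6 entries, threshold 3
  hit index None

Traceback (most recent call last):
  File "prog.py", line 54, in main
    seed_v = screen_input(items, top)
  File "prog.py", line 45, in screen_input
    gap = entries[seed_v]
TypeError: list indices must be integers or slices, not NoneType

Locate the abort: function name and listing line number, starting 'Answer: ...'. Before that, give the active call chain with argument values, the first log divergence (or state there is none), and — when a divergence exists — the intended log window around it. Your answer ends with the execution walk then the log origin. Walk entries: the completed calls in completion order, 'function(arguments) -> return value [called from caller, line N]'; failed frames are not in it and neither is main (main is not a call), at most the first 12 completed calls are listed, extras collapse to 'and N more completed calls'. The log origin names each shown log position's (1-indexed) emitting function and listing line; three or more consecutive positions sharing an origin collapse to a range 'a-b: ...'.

Answer: the error was raised in screen_input, line 45.
Core observation: The earliest visible damage is log position 17 — 'hit index None' rather than the intended 'match at position 1'.
Call chain: main -> screen_input([12, 3, 1, 5, 5, 2], 3) (called at line 54).
First divergence: position 17 — shown 'hit index None', intended 'match at position 1'.
Intended log window:
  15: screen_input start: n=6 cutoff=3
  16: rate_window: 6 entries, threshold 3
  17: match at position 1
  18: hit index 1
Execution walk:
  scan_readings([12, 3, 1, 5, 5, 2]) -> 1  [called from audit_lot, line 28]
  split_margin([12, 3, 1, 5, 5, 2], 3) -> 22  [called from audit_lot, line 29]
  audit_lot([12, 3, 1, 5, 5, 2], 3) -> 0  [called from main, line 52]
  rate_window([12, 3, 1, 5, 5, 2], 3) -> None  [called from screen_input, line 43]
Log line origins:
  1: from main, line 51
  2: from audit_lot, line 27
  3: from scan_readings, line 2
  4: from scan_readings, line 7
  5: from split_margin, line 11
  6-11: from split_margin, line 16
  12: from split_margin, line 17
  13: from audit_lot, line 30
  14: from main, line 53
  15: from screen_input, line 42
  16: from rate_window, line 35
  17: from screen_input, line 44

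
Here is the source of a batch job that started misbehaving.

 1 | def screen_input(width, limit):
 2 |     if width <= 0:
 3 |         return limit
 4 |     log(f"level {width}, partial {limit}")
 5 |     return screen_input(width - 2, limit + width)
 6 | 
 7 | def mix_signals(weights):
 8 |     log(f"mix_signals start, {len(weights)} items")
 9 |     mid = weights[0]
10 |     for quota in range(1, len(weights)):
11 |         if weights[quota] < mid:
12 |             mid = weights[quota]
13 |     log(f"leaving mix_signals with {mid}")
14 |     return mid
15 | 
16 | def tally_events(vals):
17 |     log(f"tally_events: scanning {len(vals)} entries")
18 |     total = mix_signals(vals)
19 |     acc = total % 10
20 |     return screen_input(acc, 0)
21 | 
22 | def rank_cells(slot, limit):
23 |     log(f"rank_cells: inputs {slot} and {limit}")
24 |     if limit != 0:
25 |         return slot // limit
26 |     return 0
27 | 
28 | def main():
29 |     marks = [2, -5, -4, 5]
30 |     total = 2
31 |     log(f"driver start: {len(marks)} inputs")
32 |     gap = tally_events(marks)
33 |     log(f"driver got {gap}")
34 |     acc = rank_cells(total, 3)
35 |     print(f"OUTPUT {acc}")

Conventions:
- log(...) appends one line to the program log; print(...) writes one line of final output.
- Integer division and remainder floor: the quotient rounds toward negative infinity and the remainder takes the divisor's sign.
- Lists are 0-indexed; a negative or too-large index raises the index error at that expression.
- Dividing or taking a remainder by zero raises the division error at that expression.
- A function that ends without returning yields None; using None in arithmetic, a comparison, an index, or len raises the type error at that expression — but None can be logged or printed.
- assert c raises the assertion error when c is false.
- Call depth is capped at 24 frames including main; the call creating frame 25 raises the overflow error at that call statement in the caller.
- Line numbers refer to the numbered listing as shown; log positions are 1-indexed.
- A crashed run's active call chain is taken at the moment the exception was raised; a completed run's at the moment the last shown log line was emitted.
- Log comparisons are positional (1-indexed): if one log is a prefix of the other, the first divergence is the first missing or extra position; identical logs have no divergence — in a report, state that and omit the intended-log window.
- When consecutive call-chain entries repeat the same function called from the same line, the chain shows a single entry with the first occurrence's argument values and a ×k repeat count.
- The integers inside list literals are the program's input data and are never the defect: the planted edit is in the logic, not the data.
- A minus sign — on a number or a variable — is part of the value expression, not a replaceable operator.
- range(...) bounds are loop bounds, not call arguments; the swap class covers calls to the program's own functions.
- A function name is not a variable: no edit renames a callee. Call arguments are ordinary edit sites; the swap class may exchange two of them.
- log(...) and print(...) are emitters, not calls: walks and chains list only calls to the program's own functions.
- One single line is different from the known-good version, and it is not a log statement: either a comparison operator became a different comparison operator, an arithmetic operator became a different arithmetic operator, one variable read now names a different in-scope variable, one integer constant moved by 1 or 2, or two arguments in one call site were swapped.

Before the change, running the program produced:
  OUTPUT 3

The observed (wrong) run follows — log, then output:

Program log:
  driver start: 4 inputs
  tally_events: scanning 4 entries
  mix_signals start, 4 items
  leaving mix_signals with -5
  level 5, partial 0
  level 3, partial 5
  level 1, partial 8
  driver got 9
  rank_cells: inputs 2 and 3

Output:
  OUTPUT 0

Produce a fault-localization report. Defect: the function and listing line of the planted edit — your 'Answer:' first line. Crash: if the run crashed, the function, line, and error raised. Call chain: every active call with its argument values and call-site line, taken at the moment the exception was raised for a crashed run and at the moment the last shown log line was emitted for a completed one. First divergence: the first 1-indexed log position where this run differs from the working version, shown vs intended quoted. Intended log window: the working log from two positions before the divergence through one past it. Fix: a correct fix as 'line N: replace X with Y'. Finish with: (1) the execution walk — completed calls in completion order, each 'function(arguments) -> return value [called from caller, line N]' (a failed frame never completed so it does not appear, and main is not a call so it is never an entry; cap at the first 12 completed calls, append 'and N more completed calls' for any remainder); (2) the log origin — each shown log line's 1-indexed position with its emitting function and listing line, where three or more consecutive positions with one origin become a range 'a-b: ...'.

Answer: the defect is in main at line 34.
Key fact: Everything matches until log position 9, which reads 'rank_cells: inputs 2 and 3' in place of 'rank_cells: inputs 9 and 3'.
Call chain: main -> rank_cells(2, 3) (called at line 34).
First divergence: position 9 — shown 'rank_cells: inputs 2 and 3', intended 'rank_cells: inputs 9 and 3'.
Intended log window:
  7: level 1, partial 8
  8: driver got 9
  9: rank_cells: inputs 9 and 3
Execution walk:
  mix_signals([2, -5, -4, 5]) -> -5  [called from tally_events, line 18]
  screen_input(-1, 9) -> 9  [called from screen_input, line 5]
  screen_input(1, 8) -> 9  [called from screen_input, line 5]
  screen_input(3, 5) -> 9  [called from screen_input, line 5]
  screen_input(5, 0) -> 9  [called from tally_events, line 20]
  tally_events([2, -5, -4, 5]) -> 9  [called from main, line 32]
  rank_cells(2, 3) -> 0  [called from main, line 34]
Log origin:
  1 — main, line 31
  2 — tally_events, line 17
  3 — mix_signals, line 8
  4 — mix_signals, line 13
  5-7 — screen_input, line 4
  8 — main, line 33
  9 — rank_cells, line 23
A correct fix: line 34: replace `total` with `gap`.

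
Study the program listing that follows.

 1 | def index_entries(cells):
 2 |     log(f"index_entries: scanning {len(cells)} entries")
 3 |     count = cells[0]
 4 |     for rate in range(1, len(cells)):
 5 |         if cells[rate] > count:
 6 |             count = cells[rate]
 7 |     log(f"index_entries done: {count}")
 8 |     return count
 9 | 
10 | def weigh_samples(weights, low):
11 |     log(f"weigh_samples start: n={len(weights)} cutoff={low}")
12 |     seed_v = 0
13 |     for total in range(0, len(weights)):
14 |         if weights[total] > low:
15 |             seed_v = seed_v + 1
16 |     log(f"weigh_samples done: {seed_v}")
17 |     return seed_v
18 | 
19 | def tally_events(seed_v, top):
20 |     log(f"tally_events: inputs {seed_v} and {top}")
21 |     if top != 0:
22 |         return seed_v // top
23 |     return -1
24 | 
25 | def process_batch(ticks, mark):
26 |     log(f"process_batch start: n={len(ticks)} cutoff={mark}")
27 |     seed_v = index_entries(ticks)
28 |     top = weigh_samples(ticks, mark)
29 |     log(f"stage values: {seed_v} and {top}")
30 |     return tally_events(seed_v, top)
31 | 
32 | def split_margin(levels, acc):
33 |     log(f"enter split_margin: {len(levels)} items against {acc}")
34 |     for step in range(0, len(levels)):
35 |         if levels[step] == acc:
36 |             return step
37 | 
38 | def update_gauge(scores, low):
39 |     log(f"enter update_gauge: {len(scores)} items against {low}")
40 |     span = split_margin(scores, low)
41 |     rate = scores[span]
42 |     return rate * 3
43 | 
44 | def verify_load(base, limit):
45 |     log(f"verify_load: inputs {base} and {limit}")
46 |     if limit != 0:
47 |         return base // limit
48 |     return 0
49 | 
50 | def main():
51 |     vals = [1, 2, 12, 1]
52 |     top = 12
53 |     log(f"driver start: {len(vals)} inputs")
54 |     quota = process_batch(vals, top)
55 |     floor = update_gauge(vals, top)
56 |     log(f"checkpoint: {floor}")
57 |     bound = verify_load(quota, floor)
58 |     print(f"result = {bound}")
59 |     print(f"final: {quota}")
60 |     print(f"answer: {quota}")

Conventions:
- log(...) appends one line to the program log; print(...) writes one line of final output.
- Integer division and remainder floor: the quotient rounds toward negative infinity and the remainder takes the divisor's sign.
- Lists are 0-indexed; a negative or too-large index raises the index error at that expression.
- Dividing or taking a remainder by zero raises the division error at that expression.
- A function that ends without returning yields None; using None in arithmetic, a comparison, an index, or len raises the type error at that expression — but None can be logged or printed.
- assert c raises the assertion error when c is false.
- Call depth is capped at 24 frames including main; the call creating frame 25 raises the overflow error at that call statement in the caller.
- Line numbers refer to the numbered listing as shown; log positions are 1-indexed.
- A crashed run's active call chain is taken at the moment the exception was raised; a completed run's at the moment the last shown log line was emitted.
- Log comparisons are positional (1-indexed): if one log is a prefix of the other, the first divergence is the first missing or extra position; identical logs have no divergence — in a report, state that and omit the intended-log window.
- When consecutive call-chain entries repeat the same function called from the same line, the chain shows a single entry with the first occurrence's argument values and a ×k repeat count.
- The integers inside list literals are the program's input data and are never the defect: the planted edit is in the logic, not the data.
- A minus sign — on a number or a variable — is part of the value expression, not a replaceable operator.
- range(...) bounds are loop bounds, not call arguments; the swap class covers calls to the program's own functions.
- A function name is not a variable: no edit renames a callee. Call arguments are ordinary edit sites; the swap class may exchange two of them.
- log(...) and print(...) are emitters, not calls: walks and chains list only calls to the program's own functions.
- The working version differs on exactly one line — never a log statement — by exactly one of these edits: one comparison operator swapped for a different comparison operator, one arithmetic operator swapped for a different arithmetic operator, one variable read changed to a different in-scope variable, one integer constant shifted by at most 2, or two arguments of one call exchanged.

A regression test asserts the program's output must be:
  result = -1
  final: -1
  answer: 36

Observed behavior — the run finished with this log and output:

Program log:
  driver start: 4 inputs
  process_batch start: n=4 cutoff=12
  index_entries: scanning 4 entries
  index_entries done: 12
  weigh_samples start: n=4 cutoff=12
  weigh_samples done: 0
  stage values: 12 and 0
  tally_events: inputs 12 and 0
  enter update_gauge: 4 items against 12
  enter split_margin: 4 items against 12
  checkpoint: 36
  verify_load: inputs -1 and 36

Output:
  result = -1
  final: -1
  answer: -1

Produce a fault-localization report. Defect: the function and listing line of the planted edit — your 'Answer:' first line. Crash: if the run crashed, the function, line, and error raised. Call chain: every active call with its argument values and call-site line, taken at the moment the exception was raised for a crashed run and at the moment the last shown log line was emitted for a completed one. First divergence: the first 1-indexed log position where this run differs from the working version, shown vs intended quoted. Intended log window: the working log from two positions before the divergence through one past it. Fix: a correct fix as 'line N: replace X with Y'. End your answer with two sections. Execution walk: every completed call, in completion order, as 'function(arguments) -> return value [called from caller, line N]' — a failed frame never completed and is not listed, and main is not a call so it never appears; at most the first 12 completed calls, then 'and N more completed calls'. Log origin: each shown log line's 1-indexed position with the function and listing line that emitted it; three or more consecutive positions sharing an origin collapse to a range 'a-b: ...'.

Answer: the defect is in main at line 60.
Key fact: Nothing in the log betrays the bug — only the output does.
Call chain: main -> verify_load(-1, 36) (called at line 57).
First divergence: none; the two logs match at every position.
Execution walk:
  index_entries([1, 2, 12, 1]) -> 12  [called from process_batch, line 27]
  weigh_samples([1, 2, 12, 1], 12) -> 0  [called from process_batch, line 28]
  tally_events(12, 0) -> -1  [called from process_batch, line 30]
  process_batch([1, 2, 12, 1], 12) -> -1  [called from main, line 54]
  split_margin([1, 2, 12, 1], 12) -> 2  [called from update_gauge, line 40]
  update_gauge([1, 2, 12, 1], 12) -> 36  [called from main, line 55]
  verify_load(-1, 36) -> -1  [called from main, line 57]
Log line origins:
  1: from main, line 53
  2: from process_batch, line 26
  3: from index_entries, line 2
  4: from index_entries, line 7
  5: from weigh_samples, line 11
  6: from weigh_samples, line 16
  7: from process_batch, line 29
  8: from tally_events, line 20
  9: from update_gauge, line 39
  10: from split_margin, line 33
  11: from main, line 56
  12: from verify_load, line 45
A correct fix: line 60: replace `quota` with `floor`.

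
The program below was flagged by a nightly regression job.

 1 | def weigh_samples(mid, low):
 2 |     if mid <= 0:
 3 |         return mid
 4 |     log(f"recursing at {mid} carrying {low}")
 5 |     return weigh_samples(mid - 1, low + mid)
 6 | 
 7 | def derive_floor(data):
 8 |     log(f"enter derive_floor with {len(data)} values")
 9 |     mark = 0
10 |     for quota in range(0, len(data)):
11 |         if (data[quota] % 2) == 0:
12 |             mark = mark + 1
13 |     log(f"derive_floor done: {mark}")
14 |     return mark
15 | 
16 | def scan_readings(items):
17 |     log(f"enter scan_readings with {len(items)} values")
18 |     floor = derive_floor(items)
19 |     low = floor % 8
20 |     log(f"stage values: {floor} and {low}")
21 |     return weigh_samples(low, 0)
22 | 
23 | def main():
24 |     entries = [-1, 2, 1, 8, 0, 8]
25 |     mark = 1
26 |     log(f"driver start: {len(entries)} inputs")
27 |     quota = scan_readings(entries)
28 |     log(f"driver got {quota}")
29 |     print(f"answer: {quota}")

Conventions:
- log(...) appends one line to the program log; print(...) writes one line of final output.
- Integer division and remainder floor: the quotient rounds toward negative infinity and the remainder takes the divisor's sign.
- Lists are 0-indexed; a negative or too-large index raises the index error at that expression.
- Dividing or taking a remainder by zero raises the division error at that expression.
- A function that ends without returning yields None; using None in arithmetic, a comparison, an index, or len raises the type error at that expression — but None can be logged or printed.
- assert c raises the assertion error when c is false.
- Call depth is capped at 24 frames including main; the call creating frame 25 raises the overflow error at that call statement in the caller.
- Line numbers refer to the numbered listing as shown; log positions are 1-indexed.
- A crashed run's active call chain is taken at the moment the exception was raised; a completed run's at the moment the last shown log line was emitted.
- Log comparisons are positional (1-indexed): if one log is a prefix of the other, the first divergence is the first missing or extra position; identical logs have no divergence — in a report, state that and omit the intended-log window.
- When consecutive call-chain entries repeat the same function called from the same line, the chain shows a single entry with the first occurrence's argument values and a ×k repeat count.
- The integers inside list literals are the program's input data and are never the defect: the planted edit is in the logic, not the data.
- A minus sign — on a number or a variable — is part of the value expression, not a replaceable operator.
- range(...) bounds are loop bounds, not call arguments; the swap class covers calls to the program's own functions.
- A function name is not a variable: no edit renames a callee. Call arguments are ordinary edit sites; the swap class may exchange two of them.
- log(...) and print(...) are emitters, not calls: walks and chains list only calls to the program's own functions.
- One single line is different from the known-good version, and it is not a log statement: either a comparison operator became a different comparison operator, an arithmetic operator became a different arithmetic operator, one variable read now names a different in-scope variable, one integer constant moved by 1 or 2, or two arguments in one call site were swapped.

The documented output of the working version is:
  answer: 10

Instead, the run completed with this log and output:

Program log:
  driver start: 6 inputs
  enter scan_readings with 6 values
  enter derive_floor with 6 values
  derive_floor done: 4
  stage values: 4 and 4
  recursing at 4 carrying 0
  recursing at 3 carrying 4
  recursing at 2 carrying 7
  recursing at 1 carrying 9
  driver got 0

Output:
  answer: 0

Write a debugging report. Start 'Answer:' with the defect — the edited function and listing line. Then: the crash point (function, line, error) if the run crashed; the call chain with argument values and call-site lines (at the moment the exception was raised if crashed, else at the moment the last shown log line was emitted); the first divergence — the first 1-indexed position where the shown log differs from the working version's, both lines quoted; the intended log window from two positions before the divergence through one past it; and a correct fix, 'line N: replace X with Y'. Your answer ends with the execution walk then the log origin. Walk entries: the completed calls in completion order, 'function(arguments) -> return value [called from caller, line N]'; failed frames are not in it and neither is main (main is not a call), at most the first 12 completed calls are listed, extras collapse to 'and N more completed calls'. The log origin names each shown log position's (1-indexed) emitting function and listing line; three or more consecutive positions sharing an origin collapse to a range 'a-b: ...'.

Answer: the defect is in weigh_samples at line 3.
Core observation: At log position 10 the runs split — shown 'driver got 0', but the working version logs 'driver got 10'.
Call chain: main.
First divergence: position 10 — the shown line 'driver got 0' should read 'driver got 10'.
Intended log window:
  8: recursing at 2 carrying 7
  9: recursing at 1 carrying 9
  10: driver got 10
Execution walk:
  derive_floor([-1, 2, 1, 8, 0, 8]) -> 4  [called from scan_readings, line 18]
  weigh_samples(0, 10) -> 0  [called from weigh_samples, line 5]
  weigh_samples(1, 9) -> 0  [called from weigh_samples, line 5]
  weigh_samples(2, 7) -> 0  [called from weigh_samples, line 5]
  weigh_samples(3, 4) -> 0  [called from weigh_samples, line 5]
  weigh_samples(4, 0) -> 0  [called from scan_readings, line 21]
  scan_readings([-1, 2, 1, 8, 0, 8]) -> 0  [called from main, line 27]
Log origins:
  1: from main, line 26
  2: from scan_readings, line 17
  3: from derive_floor, line 8
  4: from derive_floor, line 13
  5: from scan_readings, line 20
  6-9: from weigh_samples, line 4
  10: from main, line 28
A correct fix: line 3: replace `mid` with `low`.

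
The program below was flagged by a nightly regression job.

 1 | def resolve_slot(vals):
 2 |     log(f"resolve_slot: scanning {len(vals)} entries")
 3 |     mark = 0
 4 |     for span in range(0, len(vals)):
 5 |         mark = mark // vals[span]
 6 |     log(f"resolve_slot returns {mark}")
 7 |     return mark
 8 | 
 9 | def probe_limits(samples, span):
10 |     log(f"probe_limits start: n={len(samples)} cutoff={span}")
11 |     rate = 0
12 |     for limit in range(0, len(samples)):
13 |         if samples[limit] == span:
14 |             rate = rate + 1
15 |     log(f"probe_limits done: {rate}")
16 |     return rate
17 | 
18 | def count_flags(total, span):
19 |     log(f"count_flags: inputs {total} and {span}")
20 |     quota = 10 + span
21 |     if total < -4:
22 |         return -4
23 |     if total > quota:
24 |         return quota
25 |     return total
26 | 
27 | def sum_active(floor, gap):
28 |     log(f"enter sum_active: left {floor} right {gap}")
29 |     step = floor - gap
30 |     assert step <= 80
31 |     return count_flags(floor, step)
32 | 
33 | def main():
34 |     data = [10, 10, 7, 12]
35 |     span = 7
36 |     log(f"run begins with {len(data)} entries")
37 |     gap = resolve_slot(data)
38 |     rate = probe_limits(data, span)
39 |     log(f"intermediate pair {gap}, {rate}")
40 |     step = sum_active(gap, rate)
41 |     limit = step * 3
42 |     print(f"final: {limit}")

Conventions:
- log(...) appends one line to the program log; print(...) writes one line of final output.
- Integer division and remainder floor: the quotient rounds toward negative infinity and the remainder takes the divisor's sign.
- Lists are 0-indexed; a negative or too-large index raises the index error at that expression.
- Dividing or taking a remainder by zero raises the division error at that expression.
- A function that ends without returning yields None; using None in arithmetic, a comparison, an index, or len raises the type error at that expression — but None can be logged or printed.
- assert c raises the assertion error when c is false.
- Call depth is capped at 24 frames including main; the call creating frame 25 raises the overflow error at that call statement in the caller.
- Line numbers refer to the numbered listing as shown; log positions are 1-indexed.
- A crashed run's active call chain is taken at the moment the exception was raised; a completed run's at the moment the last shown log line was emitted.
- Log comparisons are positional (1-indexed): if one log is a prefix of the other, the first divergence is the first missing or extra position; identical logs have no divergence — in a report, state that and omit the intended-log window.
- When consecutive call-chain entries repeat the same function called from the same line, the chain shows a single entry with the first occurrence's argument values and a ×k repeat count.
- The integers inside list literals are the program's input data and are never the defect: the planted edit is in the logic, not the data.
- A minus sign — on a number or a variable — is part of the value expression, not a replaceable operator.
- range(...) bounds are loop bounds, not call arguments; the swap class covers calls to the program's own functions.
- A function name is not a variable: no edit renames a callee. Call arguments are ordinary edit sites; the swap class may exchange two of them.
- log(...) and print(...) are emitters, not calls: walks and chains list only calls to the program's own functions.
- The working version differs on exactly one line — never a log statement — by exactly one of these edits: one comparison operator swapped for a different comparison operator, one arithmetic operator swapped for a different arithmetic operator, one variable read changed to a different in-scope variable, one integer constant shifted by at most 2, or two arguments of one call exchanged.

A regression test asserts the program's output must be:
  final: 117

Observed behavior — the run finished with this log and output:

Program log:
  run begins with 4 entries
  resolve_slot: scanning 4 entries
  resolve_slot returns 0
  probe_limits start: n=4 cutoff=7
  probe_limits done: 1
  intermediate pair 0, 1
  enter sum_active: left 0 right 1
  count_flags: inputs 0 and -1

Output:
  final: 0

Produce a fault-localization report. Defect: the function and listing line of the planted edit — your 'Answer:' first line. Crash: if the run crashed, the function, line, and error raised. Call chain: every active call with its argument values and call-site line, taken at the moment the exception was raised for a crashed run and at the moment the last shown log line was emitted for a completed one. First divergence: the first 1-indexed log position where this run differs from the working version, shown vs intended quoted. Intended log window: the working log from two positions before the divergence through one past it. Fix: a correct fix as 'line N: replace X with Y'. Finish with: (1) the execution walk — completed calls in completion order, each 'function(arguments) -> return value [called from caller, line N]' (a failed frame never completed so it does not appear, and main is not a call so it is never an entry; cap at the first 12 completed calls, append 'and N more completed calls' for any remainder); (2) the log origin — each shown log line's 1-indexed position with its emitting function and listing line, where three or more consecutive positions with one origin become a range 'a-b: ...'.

Answer: the defect is in resolve_slot at line 5.
Key fact: At log position 3 the runs split — shown 'resolve_slot returns 0', but the working version logs 'resolve_slot returns 39'.
Call chain: main -> sum_active(0, 1) (called at line 40) -> count_flags(0, -1) (called at line 31).
First divergence: position 3 — the shown line 'resolve_slot returns 0' should read 'resolve_slot returns 39'.
Intended log window:
  1: run begins with 4 entries
  2: resolve_slot: scanning 4 entries
  3: resolve_slot returns 39
  4: probe_limits start: n=4 cutoff=7
Execution walk:
  resolve_slot([10, 10, 7, 12]) -> 0  [called from main, line 37]
  probe_limits([10, 10, 7, 12], 7) -> 1  [called from main, line 38]
  count_flags(0, -1) -> 0  [called from sum_active, line 31]
  sum_active(0, 1) -> 0  [called from main, line 40]
Log origin:
  1: logged in main at line 36
  2: logged in resolve_slot at line 2
  3: logged in resolve_slot at line 6
  4: logged in probe_limits at line 10
  5: logged in probe_limits at line 15
  6: logged in main at line 39
  7: logged in sum_active at line 28
  8: logged in count_flags at line 19
A correct fix: line 5: replace `//` with `+`.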